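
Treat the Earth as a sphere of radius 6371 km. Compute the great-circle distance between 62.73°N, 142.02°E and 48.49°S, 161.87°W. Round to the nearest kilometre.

Δλ = -161.87 − 142.02 = -303.89°; wrapped into (−180°, 180°]: 56.11°.
Δφ = -48.49 − 62.73 = -111.22°.
a = sin²(Δφ/2) + cos φ₁ · cos φ₂ · sin²(Δλ/2) = 0.748145.
c = 2·atan2(√a, √(1−a)) = 2.09012 rad → d = 6371·c ≈ 13316.13 km.

13316 km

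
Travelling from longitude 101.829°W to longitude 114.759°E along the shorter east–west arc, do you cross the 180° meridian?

Naïve |114.759 − -101.829| = 216.588° > 180°, so the shorter arc goes the other way round — across 180°.
Signed shortest Δλ = ((114.759 − -101.829 + 180) mod 360) − 180 = -143.412°.
Going west by 143.412° from -101.829° passes through 180° before reaching +114.759°.

Yes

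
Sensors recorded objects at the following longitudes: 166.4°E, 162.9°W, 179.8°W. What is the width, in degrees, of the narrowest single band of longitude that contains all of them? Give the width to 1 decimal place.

30.7°

Sort the longitudes: -179.8°, -162.9°, +166.4°.
Eastward gaps between consecutive values (wrapping around): 16.9°, 329.3°, 13.8°.
Largest gap = 329.3° ⇒ minimal covering band is its complement: 360° − 329.3° = 30.7°.
Band runs from +166.4° eastward to -162.9°, crossing the antimeridian.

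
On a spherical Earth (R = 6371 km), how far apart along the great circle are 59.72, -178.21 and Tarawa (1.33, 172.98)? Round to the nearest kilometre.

Δλ = 172.98 − -178.21 = 351.19°; wrapped into (−180°, 180°]: -8.81°.
Δφ = 1.33 − 59.72 = -58.39°.
a = sin²(Δφ/2) + cos φ₁ · cos φ₂ · sin²(Δλ/2) = 0.240906.
c = 2·atan2(√a, √(1−a)) = 1.02607 rad → d = 6371·c ≈ 6537.07 km.

6537 km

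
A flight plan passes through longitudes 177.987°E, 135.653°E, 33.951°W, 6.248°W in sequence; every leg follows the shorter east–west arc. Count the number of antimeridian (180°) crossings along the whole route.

0

Leg 1: +177.987° → +135.653°, shortest Δλ = -42.334° (west) — does not cross 180°.
Leg 2: +135.653° → -33.951°, shortest Δλ = -169.604° (west) — does not cross 180°.
Leg 3: -33.951° → -6.248°, shortest Δλ = 27.703° (east) — does not cross 180°.
Total crossings: 0.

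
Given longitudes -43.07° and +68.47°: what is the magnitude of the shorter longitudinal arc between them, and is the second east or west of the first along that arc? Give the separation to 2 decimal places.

111.54° east

Raw difference: 68.47 − -43.07 = 111.54°.
Normalise into (−180°, 180°]: 111.54° stays 111.54°.
Positive ⇒ the second point lies to the east; separation 111.54°.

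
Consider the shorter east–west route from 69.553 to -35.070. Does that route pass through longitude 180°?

Signed shortest Δλ = ((-35.070 − 69.553 + 180) mod 360) − 180 = -104.623°.
Going west by 104.623° from +69.553° reaches -35.070° without touching 180°.

No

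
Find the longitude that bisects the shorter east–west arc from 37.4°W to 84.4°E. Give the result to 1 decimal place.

Signed shortest Δλ from -37.4° to +84.4° is +121.8°.
Midpoint longitude = -37.4° + (+121.8°)/2 = -37.4° + 60.9° = +23.5°.

23.5°E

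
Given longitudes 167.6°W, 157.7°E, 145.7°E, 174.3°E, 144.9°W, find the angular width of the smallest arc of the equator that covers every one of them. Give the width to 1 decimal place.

Sort the longitudes: -167.6°, -144.9°, +145.7°, +157.7°, +174.3°.
Eastward gaps between consecutive values (wrapping around): 22.7°, 290.6°, 12.0°, 16.6°, 18.1°.
Largest gap = 290.6° ⇒ minimal covering band is its complement: 360° − 290.6° = 69.4°.
Band runs from +145.7° eastward to -144.9°, crossing the antimeridian.

69.4°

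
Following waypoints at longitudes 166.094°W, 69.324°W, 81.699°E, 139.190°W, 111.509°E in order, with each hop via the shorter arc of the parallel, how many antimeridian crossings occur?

Leg 1: -166.094° → -69.324°, shortest Δλ = 96.77° (east) — does not cross 180°.
Leg 2: -69.324° → +81.699°, shortest Δλ = 151.023° (east) — does not cross 180°.
Leg 3: +81.699° → -139.190°, shortest Δλ = 139.111° (east) — crosses 180°.
Leg 4: -139.190° → +111.509°, shortest Δλ = -109.301° (west) — crosses 180°.
Total crossings: 2.

2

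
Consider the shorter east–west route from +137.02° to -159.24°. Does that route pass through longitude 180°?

Naïve |-159.24 − 137.02| = 296.26° > 180°, so the shorter arc goes the other way round — across 180°.
Signed shortest Δλ = ((-159.24 − 137.02 + 180) mod 360) − 180 = 63.74°.
Going east by 63.74° from +137.02° passes through 180° before reaching -159.24°.

Yes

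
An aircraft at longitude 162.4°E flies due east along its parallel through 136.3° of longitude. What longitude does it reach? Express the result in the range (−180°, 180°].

61.3°W

Start at +162.4°; shift +136.3° → +298.7°.
+298.7° lies outside (−180°, 180°]; subtract 360° → -61.3°.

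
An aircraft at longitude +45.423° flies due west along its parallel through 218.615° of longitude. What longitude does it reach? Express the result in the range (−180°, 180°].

-173.192°

Start at +45.423°; shift −218.615° → -173.192°.
-173.192° already lies in (−180°, 180°].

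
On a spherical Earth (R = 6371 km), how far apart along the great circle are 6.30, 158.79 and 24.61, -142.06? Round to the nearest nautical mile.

3566 nmi

Δλ = -142.06 − 158.79 = -300.85°; wrapped into (−180°, 180°]: 59.15°.
Δφ = 24.61 − 6.30 = 18.31°.
a = sin²(Δφ/2) + cos φ₁ · cos φ₂ · sin²(Δλ/2) = 0.245453.
c = 2·atan2(√a, √(1−a)) = 1.03666 rad → d = 6371·c ≈ 6604.59 km ≈ 3566.19 nmi.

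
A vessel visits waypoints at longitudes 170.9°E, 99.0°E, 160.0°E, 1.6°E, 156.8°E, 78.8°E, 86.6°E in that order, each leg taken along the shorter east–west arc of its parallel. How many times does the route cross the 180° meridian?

0

Leg 1: +170.9° → +99.0°, shortest Δλ = -71.9° (west) — does not cross 180°.
Leg 2: +99.0° → +160.0°, shortest Δλ = 61.0° (east) — does not cross 180°.
Leg 3: +160.0° → +1.6°, shortest Δλ = -158.4° (west) — does not cross 180°.
Leg 4: +1.6° → +156.8°, shortest Δλ = 155.2° (east) — does not cross 180°.
Leg 5: +156.8° → +78.8°, shortest Δλ = -78.0° (west) — does not cross 180°.
Leg 6: +78.8° → +86.6°, shortest Δλ = 7.8° (east) — does not cross 180°.
Total crossings: 0.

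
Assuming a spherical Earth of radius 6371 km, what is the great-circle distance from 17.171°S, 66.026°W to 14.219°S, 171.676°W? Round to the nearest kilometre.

11143 km

Δλ = -171.676 − -66.026 = -105.650°.
Δφ = -14.219 − -17.171 = 2.952°.
a = sin²(Δφ/2) + cos φ₁ · cos φ₂ · sin²(Δλ/2) = 0.588662.
c = 2·atan2(√a, √(1−a)) = 1.74906 rad → d = 6371·c ≈ 11143.29 km.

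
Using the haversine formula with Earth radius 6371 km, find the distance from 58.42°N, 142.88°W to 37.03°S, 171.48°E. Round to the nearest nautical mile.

6169 nmi

Δλ = 171.48 − -142.88 = 314.36°; wrapped into (−180°, 180°]: -45.64°.
Δφ = -37.03 − 58.42 = -95.45°.
a = sin²(Δφ/2) + cos φ₁ · cos φ₂ · sin²(Δλ/2) = 0.610374.
c = 2·atan2(√a, √(1−a)) = 1.79338 rad → d = 6371·c ≈ 11425.61 km ≈ 6169.33 nmi.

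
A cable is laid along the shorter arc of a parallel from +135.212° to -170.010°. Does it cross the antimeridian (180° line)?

Yes

Naïve |-170.010 − 135.212| = 305.222° > 180°, so the shorter arc goes the other way round — across 180°.
Signed shortest Δλ = ((-170.010 − 135.212 + 180) mod 360) − 180 = 54.778°.
Going east by 54.778° from +135.212° passes through 180° before reaching -170.010°.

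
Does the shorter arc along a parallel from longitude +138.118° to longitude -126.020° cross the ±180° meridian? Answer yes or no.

Yes

Naïve |-126.020 − 138.118| = 264.138° > 180°, so the shorter arc goes the other way round — across 180°.
Signed shortest Δλ = ((-126.020 − 138.118 + 180) mod 360) − 180 = 95.862°.
Going east by 95.862° from +138.118° passes through 180° before reaching -126.020°.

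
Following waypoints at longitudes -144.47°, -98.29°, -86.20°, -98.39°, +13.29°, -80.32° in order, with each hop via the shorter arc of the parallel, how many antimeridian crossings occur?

Leg 1: -144.47° → -98.29°, shortest Δλ = 46.18° (east) — does not cross 180°.
Leg 2: -98.29° → -86.20°, shortest Δλ = 12.09° (east) — does not cross 180°.
Leg 3: -86.20° → -98.39°, shortest Δλ = -12.19° (west) — does not cross 180°.
Leg 4: -98.39° → +13.29°, shortest Δλ = 111.68° (east) — does not cross 180°.
Leg 5: +13.29° → -80.32°, shortest Δλ = -93.61° (west) — does not cross 180°.
Total crossings: 0.

0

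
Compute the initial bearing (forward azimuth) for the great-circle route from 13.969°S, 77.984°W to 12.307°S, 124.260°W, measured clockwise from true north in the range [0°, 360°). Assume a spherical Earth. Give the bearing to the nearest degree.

266°

Δλ = -124.260 − -77.984 = -46.276°.
θ = atan2( sin Δλ · cos φ₂ , cos φ₁ · sin φ₂ − sin φ₁ · cos φ₂ · cos Δλ )
  = atan2(-0.70607, -0.04383) = -93.552° → normalised to [0°, 360°): 266.448°.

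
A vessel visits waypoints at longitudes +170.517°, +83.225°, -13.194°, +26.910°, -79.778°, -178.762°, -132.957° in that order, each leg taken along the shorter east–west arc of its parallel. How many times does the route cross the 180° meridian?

Leg 1: +170.517° → +83.225°, shortest Δλ = -87.292° (west) — does not cross 180°.
Leg 2: +83.225° → -13.194°, shortest Δλ = -96.419° (west) — does not cross 180°.
Leg 3: -13.194° → +26.910°, shortest Δλ = 40.104° (east) — does not cross 180°.
Leg 4: +26.910° → -79.778°, shortest Δλ = -106.688° (west) — does not cross 180°.
Leg 5: -79.778° → -178.762°, shortest Δλ = -98.984° (west) — does not cross 180°.
Leg 6: -178.762° → -132.957°, shortest Δλ = 45.805° (east) — does not cross 180°.
Total crossings: 0.

0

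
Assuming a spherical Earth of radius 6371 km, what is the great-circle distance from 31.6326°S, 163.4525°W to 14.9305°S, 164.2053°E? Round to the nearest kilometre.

3768 km

Δλ = 164.2053 − -163.4525 = 327.6578°; wrapped into (−180°, 180°]: -32.3422°.
Δφ = -14.9305 − -31.6326 = 16.7021°.
a = sin²(Δφ/2) + cos φ₁ · cos φ₂ · sin²(Δλ/2) = 0.084906.
c = 2·atan2(√a, √(1−a)) = 0.59135 rad → d = 6371·c ≈ 3767.51 km.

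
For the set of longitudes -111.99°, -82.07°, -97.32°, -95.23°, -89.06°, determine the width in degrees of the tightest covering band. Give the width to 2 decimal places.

29.92°

Sort the longitudes: -111.99°, -97.32°, -95.23°, -89.06°, -82.07°.
Eastward gaps between consecutive values (wrapping around): 14.67°, 2.09°, 6.17°, 6.99°, 330.08°.
Largest gap = 330.08° ⇒ minimal covering band is its complement: 360° − 330.08° = 29.92°.
Band runs from -111.99° eastward to -82.07°.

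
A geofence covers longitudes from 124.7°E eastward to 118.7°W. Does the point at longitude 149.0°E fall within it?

Band width going east from +124.7° to -118.7°: ((-118.7 − 124.7) mod 360) = 116.6°.
Offset of +149.0° east of the west edge: ((149.0 − 124.7) mod 360) = 24.3°.
24.3° ≤ 116.6° ⇒ inside.

Yes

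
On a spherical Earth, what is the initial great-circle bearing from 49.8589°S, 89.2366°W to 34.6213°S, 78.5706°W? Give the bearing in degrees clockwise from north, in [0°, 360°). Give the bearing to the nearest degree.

Δλ = -78.5706 − -89.2366 = 10.6660°.
θ = atan2( sin Δλ · cos φ₂ , cos φ₁ · sin φ₂ − sin φ₁ · cos φ₂ · cos Δλ )
  = atan2(0.15231, 0.25195) = 31.154° → normalised to [0°, 360°): 31.154°.

31°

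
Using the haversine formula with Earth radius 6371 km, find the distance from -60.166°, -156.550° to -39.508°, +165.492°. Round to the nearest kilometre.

3480 km

Δλ = 165.492 − -156.550 = 322.042°; wrapped into (−180°, 180°]: -37.958°.
Δφ = -39.508 − -60.166 = 20.658°.
a = sin²(Δφ/2) + cos φ₁ · cos φ₂ · sin²(Δλ/2) = 0.072746.
c = 2·atan2(√a, √(1−a)) = 0.54619 rad → d = 6371·c ≈ 3479.80 km.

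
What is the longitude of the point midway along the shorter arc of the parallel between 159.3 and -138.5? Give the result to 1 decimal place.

Signed shortest Δλ from +159.3° to -138.5° is +62.2°.
Midpoint longitude = +159.3° + (+62.2°)/2 = +159.3° + 31.1° = +190.4°.
Normalise into (−180°, 180°]: -169.6°.
(The naïve average (+159.3 + -138.5)/2 = 10.4° is on the wrong side of the globe.)

-169.6°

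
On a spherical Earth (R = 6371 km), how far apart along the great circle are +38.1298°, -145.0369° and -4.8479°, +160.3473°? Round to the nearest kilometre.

Δλ = 160.3473 − -145.0369 = 305.3842°; wrapped into (−180°, 180°]: -54.6158°.
Δφ = -4.8479 − 38.1298 = -42.9777°.
a = sin²(Δφ/2) + cos φ₁ · cos φ₂ · sin²(Δλ/2) = 0.299158.
c = 2·atan2(√a, √(1−a)) = 1.15744 rad → d = 6371·c ≈ 7374.06 km.

7374 km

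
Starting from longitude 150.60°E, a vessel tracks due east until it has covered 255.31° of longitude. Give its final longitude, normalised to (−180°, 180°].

45.91°E

Start at +150.60°; shift +255.31° → +405.91°.
+405.91° lies outside (−180°, 180°]; subtract 360° → +45.91°.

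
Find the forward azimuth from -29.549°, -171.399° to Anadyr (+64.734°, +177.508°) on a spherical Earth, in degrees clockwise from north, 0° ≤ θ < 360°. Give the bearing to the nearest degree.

355°

Δλ = 177.508 − -171.399 = 348.907°; wrapped into (−180°, 180°]: -11.093°.
θ = atan2( sin Δλ · cos φ₂ , cos φ₁ · sin φ₂ − sin φ₁ · cos φ₂ · cos Δλ )
  = atan2(-0.08212, 0.99327) = -4.726° → normalised to [0°, 360°): 355.274°.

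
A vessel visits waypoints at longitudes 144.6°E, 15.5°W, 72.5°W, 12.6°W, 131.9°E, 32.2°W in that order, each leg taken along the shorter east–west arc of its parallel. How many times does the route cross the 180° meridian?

Leg 1: +144.6° → -15.5°, shortest Δλ = -160.1° (west) — does not cross 180°.
Leg 2: -15.5° → -72.5°, shortest Δλ = -57.0° (west) — does not cross 180°.
Leg 3: -72.5° → -12.6°, shortest Δλ = 59.9° (east) — does not cross 180°.
Leg 4: -12.6° → +131.9°, shortest Δλ = 144.5° (east) — does not cross 180°.
Leg 5: +131.9° → -32.2°, shortest Δλ = -164.1° (west) — does not cross 180°.
Total crossings: 0.

0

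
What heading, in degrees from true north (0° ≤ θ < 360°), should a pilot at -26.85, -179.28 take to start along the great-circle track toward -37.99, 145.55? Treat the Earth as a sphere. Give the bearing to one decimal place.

240.4°

Δλ = 145.55 − -179.28 = 324.83°; wrapped into (−180°, 180°]: -35.17°.
θ = atan2( sin Δλ · cos φ₂ , cos φ₁ · sin φ₂ − sin φ₁ · cos φ₂ · cos Δλ )
  = atan2(-0.45396, -0.25819) = -119.629° → normalised to [0°, 360°): 240.371°.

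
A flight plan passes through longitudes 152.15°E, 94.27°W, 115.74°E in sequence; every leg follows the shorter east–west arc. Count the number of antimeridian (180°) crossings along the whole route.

2

Leg 1: +152.15° → -94.27°, shortest Δλ = 113.58° (east) — crosses 180°.
Leg 2: -94.27° → +115.74°, shortest Δλ = -149.99° (west) — crosses 180°.
Total crossings: 2.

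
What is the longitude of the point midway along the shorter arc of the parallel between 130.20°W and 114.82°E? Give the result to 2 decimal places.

172.31°E

Signed shortest Δλ from -130.20° to +114.82° is -114.98°.
Midpoint longitude = -130.20° + (-114.98°)/2 = -130.20° − 57.49° = -187.69°.
Normalise into (−180°, 180°]: +172.31°.
(The naïve average (-130.20 + +114.82)/2 = -7.69° is on the wrong side of the globe.)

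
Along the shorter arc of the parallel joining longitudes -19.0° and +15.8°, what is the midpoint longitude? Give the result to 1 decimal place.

Signed shortest Δλ from -19.0° to +15.8° is +34.8°.
Midpoint longitude = -19.0° + (+34.8°)/2 = -19.0° + 17.4° = -1.6°.

-1.6°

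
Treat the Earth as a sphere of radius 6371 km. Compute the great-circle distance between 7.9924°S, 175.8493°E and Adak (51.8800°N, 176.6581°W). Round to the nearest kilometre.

Δλ = -176.6581 − 175.8493 = -352.5074°; wrapped into (−180°, 180°]: 7.4926°.
Δφ = 51.8800 − -7.9924 = 59.8724°.
a = sin²(Δφ/2) + cos φ₁ · cos φ₂ · sin²(Δλ/2) = 0.251646.
c = 2·atan2(√a, √(1−a)) = 1.05099 rad → d = 6371·c ≈ 6695.89 km.

6696 km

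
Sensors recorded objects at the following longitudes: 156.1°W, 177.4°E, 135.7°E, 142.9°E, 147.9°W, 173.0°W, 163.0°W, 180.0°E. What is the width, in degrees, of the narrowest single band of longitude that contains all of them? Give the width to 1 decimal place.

76.4°

Sort the longitudes: -173.0°, -163.0°, -156.1°, -147.9°, +135.7°, +142.9°, +177.4°, +180.0°.
Eastward gaps between consecutive values (wrapping around): 10.0°, 6.9°, 8.2°, 283.6°, 7.2°, 34.5°, 2.6°, 7.0°.
Largest gap = 283.6° ⇒ minimal covering band is its complement: 360° − 283.6° = 76.4°.
Band runs from +135.7° eastward to -147.9°, crossing the antimeridian.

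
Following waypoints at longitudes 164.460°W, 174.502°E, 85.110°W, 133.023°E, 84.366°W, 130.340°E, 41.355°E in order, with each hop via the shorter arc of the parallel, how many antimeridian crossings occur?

Leg 1: -164.460° → +174.502°, shortest Δλ = -21.038° (west) — crosses 180°.
Leg 2: +174.502° → -85.110°, shortest Δλ = 100.388° (east) — crosses 180°.
Leg 3: -85.110° → +133.023°, shortest Δλ = -141.867° (west) — crosses 180°.
Leg 4: +133.023° → -84.366°, shortest Δλ = 142.611° (east) — crosses 180°.
Leg 5: -84.366° → +130.340°, shortest Δλ = -145.294° (west) — crosses 180°.
Leg 6: +130.340° → +41.355°, shortest Δλ = -88.985° (west) — does not cross 180°.
Total crossings: 5.

5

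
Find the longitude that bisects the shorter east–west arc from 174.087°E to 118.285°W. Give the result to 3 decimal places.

152.099°W

Signed shortest Δλ from +174.087° to -118.285° is +67.628°.
Midpoint longitude = +174.087° + (+67.628°)/2 = +174.087° + 33.814° = +207.901°.
Normalise into (−180°, 180°]: -152.099°.
(The naïve average (+174.087 + -118.285)/2 = 27.901° is on the wrong side of the globe.)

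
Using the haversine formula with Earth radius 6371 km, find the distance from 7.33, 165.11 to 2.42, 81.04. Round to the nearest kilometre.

9320 km

Δλ = 81.04 − 165.11 = -84.07°.
Δφ = 2.42 − 7.33 = -4.91°.
a = sin²(Δφ/2) + cos φ₁ · cos φ₂ · sin²(Δλ/2) = 0.446118.
c = 2·atan2(√a, √(1−a)) = 1.46282 rad → d = 6371·c ≈ 9319.64 km.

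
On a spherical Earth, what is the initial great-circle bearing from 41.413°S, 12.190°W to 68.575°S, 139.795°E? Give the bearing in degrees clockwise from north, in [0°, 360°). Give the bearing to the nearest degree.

169°

Δλ = 139.795 − -12.190 = 151.985°.
θ = atan2( sin Δλ · cos φ₂ , cos φ₁ · sin φ₂ − sin φ₁ · cos φ₂ · cos Δλ )
  = atan2(0.17157, -0.91145) = 169.339° → normalised to [0°, 360°): 169.339°.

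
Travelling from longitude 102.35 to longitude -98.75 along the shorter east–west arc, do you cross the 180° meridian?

Naïve |-98.75 − 102.35| = 201.1° > 180°, so the shorter arc goes the other way round — across 180°.
Signed shortest Δλ = ((-98.75 − 102.35 + 180) mod 360) − 180 = 158.9°.
Going east by 158.9° from +102.35° passes through 180° before reaching -98.75°.

Yes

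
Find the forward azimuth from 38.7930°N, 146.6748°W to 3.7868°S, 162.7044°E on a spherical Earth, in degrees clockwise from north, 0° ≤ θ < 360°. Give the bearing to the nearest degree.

240°

Δλ = 162.7044 − -146.6748 = 309.3792°; wrapped into (−180°, 180°]: -50.6208°.
θ = atan2( sin Δλ · cos φ₂ , cos φ₁ · sin φ₂ − sin φ₁ · cos φ₂ · cos Δλ )
  = atan2(-0.77128, -0.44810) = -120.156° → normalised to [0°, 360°): 239.844°.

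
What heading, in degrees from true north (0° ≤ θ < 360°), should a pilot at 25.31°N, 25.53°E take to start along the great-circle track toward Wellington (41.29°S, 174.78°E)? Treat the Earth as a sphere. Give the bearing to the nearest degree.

130°

Δλ = 174.78 − 25.53 = 149.25°.
θ = atan2( sin Δλ · cos φ₂ , cos φ₁ · sin φ₂ − sin φ₁ · cos φ₂ · cos Δλ )
  = atan2(0.38418, -0.32046) = 129.834° → normalised to [0°, 360°): 129.834°.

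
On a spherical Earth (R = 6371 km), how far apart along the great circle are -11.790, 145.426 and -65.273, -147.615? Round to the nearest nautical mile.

Δλ = -147.615 − 145.426 = -293.041°; wrapped into (−180°, 180°]: 66.959°.
Δφ = -65.273 − -11.790 = -53.483°.
a = sin²(Δφ/2) + cos φ₁ · cos φ₂ · sin²(Δλ/2) = 0.327073.
c = 2·atan2(√a, √(1−a)) = 1.21765 rad → d = 6371·c ≈ 7757.64 km ≈ 4188.79 nmi.

4189 nmi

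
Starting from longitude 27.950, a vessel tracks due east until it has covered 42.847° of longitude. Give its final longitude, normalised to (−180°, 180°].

Start at +27.950°; shift +42.847° → +70.797°.
+70.797° already lies in (−180°, 180°].

+70.797°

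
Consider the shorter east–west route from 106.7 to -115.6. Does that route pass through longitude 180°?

Naïve |-115.6 − 106.7| = 222.3° > 180°, so the shorter arc goes the other way round — across 180°.
Signed shortest Δλ = ((-115.6 − 106.7 + 180) mod 360) − 180 = 137.7°.
Going east by 137.7° from +106.7° passes through 180° before reaching -115.6°.

Yes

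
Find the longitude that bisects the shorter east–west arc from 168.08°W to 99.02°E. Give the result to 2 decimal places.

145.47°E

Signed shortest Δλ from -168.08° to +99.02° is -92.90°.
Midpoint longitude = -168.08° + (-92.90°)/2 = -168.08° − 46.45° = -214.53°.
Normalise into (−180°, 180°]: +145.47°.
(The naïve average (-168.08 + +99.02)/2 = -34.53° is on the wrong side of the globe.)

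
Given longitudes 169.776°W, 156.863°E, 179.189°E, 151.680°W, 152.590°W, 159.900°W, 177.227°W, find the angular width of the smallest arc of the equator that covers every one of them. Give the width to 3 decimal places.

51.457°

Sort the longitudes: -177.227°, -169.776°, -159.900°, -152.590°, -151.680°, +156.863°, +179.189°.
Eastward gaps between consecutive values (wrapping around): 7.451°, 9.876°, 7.310°, 0.910°, 308.543°, 22.326°, 3.584°.
Largest gap = 308.543° ⇒ minimal covering band is its complement: 360° − 308.543° = 51.457°.
Band runs from +156.863° eastward to -151.680°, crossing the antimeridian.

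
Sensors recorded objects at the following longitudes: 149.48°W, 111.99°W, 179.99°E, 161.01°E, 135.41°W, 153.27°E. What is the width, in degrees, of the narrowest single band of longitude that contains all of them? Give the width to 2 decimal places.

94.74°

Sort the longitudes: -149.48°, -135.41°, -111.99°, +153.27°, +161.01°, +179.99°.
Eastward gaps between consecutive values (wrapping around): 14.07°, 23.42°, 265.26°, 7.74°, 18.98°, 30.53°.
Largest gap = 265.26° ⇒ minimal covering band is its complement: 360° − 265.26° = 94.74°.
Band runs from +153.27° eastward to -111.99°, crossing the antimeridian.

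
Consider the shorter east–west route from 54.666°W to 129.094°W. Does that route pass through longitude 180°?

Signed shortest Δλ = ((-129.094 − -54.666 + 180) mod 360) − 180 = -74.428°.
Going west by 74.428° from -54.666° reaches -129.094° without touching 180°.

No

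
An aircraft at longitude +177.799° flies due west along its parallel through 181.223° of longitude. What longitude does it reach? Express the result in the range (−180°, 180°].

Start at +177.799°; shift −181.223° → -3.424°.
-3.424° already lies in (−180°, 180°].

-3.424°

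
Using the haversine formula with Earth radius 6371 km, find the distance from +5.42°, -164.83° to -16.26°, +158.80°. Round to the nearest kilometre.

Δλ = 158.80 − -164.83 = 323.63°; wrapped into (−180°, 180°]: -36.37°.
Δφ = -16.26 − 5.42 = -21.68°.
a = sin²(Δφ/2) + cos φ₁ · cos φ₂ · sin²(Δλ/2) = 0.128453.
c = 2·atan2(√a, √(1−a)) = 0.73311 rad → d = 6371·c ≈ 4670.67 km.

4671 km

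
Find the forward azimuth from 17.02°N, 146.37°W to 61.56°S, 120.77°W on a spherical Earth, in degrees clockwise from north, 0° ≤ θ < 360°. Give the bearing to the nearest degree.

Δλ = -120.77 − -146.37 = 25.60°.
θ = atan2( sin Δλ · cos φ₂ , cos φ₁ · sin φ₂ − sin φ₁ · cos φ₂ · cos Δλ )
  = atan2(0.20578, -0.96652) = 167.981° → normalised to [0°, 360°): 167.981°.

168°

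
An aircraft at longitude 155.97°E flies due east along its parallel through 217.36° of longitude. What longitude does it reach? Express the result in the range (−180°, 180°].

13.33°E

Start at +155.97°; shift +217.36° → +373.33°.
+373.33° lies outside (−180°, 180°]; subtract 360° → +13.33°.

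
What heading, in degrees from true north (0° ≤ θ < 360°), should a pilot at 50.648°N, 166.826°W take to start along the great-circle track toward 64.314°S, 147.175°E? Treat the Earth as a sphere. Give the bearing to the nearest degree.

201°

Δλ = 147.175 − -166.826 = 314.001°; wrapped into (−180°, 180°]: -45.999°.
θ = atan2( sin Δλ · cos φ₂ , cos φ₁ · sin φ₂ − sin φ₁ · cos φ₂ · cos Δλ )
  = atan2(-0.31178, -0.80425) = -158.810° → normalised to [0°, 360°): 201.190°.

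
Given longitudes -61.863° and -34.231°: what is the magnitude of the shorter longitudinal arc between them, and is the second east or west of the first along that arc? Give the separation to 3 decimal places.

Raw difference: -34.231 − -61.863 = 27.632°.
Normalise into (−180°, 180°]: 27.632° stays 27.632°.
Positive ⇒ the second point lies to the east; separation 27.632°.

27.632° east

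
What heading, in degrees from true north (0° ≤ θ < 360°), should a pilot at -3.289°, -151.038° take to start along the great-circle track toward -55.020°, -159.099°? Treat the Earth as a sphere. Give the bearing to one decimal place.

Δλ = -159.099 − -151.038 = -8.061°.
θ = atan2( sin Δλ · cos φ₂ , cos φ₁ · sin φ₂ − sin φ₁ · cos φ₂ · cos Δλ )
  = atan2(-0.08039, -0.78544) = -174.156° → normalised to [0°, 360°): 185.844°.

185.8°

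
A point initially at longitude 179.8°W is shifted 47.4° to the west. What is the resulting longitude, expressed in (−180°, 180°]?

Start at -179.8°; shift −47.4° → -227.2°.
-227.2° lies outside (−180°, 180°]; add 360° → +132.8°.

132.8°E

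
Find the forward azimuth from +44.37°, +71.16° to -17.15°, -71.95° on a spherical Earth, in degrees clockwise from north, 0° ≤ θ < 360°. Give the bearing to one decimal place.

Δλ = -71.95 − 71.16 = -143.11°.
θ = atan2( sin Δλ · cos φ₂ , cos φ₁ · sin φ₂ − sin φ₁ · cos φ₂ · cos Δλ )
  = atan2(-0.57359, 0.32363) = -60.568° → normalised to [0°, 360°): 299.432°.

299.4°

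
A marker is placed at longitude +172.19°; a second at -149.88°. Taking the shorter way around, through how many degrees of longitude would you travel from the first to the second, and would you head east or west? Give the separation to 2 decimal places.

Raw difference: -149.88 − 172.19 = -322.07°.
Normalise into (−180°, 180°]: -322.07° + 360° = 37.93°.
Positive ⇒ the second point lies to the east; separation 37.93°.

37.93° east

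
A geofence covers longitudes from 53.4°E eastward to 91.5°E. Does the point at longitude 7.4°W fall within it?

Band width going east from +53.4° to +91.5°: ((91.5 − 53.4) mod 360) = 38.1°.
Offset of -7.4° east of the west edge: ((-7.4 − 53.4) mod 360) = 299.2°.
299.2° > 38.1° ⇒ outside.

No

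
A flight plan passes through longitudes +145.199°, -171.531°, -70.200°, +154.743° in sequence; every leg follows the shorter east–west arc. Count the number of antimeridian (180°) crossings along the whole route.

2

Leg 1: +145.199° → -171.531°, shortest Δλ = 43.27° (east) — crosses 180°.
Leg 2: -171.531° → -70.200°, shortest Δλ = 101.331° (east) — does not cross 180°.
Leg 3: -70.200° → +154.743°, shortest Δλ = -135.057° (west) — crosses 180°.
Total crossings: 2.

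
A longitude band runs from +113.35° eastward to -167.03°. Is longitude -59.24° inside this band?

Band width going east from +113.35° to -167.03°: ((-167.03 − 113.35) mod 360) = 79.62°.
Offset of -59.24° east of the west edge: ((-59.24 − 113.35) mod 360) = 187.41°.
187.41° > 79.62° ⇒ outside.

No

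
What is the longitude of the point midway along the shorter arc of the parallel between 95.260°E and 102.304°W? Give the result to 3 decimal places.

176.478°E

Signed shortest Δλ from +95.260° to -102.304° is +162.436°.
Midpoint longitude = +95.260° + (+162.436°)/2 = +95.260° + 81.218° = +176.478°.
(The naïve average (+95.260 + -102.304)/2 = -3.522° is on the wrong side of the globe.)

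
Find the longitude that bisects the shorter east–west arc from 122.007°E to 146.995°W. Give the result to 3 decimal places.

167.506°E

Signed shortest Δλ from +122.007° to -146.995° is +90.998°.
Midpoint longitude = +122.007° + (+90.998°)/2 = +122.007° + 45.499° = +167.506°.
(The naïve average (+122.007 + -146.995)/2 = -12.494° is on the wrong side of the globe.)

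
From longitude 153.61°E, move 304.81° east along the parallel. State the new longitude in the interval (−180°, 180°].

Start at +153.61°; shift +304.81° → +458.42°.
+458.42° lies outside (−180°, 180°]; subtract 360° → +98.42°.

98.42°E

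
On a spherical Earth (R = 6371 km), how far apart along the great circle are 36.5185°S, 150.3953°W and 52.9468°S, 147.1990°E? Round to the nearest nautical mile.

2740 nmi

Δλ = 147.1990 − -150.3953 = 297.5943°; wrapped into (−180°, 180°]: -62.4057°.
Δφ = -52.9468 − -36.5185 = -16.4283°.
a = sin²(Δφ/2) + cos φ₁ · cos φ₂ · sin²(Δλ/2) = 0.150384.
c = 2·atan2(√a, √(1−a)) = 0.79647 rad → d = 6371·c ≈ 5074.34 km ≈ 2739.93 nmi.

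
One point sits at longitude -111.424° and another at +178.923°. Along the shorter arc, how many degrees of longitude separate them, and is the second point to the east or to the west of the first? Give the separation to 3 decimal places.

Raw difference: 178.923 − -111.424 = 290.347°.
Normalise into (−180°, 180°]: 290.347° − 360° = -69.653°.
Negative ⇒ the second point lies to the west; separation 69.653°.

69.653° west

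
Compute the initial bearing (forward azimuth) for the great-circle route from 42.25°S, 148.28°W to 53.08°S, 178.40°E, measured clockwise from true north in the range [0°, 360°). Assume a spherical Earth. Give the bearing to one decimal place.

232.4°

Δλ = 178.40 − -148.28 = 326.68°; wrapped into (−180°, 180°]: -33.32°.
θ = atan2( sin Δλ · cos φ₂ , cos φ₁ · sin φ₂ − sin φ₁ · cos φ₂ · cos Δλ )
  = atan2(-0.32997, -0.25429) = -127.619° → normalised to [0°, 360°): 232.381°.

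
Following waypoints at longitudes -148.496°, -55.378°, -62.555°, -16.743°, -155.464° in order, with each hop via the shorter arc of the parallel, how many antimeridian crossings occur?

Leg 1: -148.496° → -55.378°, shortest Δλ = 93.118° (east) — does not cross 180°.
Leg 2: -55.378° → -62.555°, shortest Δλ = -7.177° (west) — does not cross 180°.
Leg 3: -62.555° → -16.743°, shortest Δλ = 45.812° (east) — does not cross 180°.
Leg 4: -16.743° → -155.464°, shortest Δλ = -138.721° (west) — does not cross 180°.
Total crossings: 0.

0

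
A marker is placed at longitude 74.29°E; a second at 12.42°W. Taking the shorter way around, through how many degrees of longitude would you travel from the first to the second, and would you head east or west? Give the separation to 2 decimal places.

Raw difference: -12.42 − 74.29 = -86.71°.
Normalise into (−180°, 180°]: -86.71° stays -86.71°.
Negative ⇒ the second point lies to the west; separation 86.71°.

86.71° west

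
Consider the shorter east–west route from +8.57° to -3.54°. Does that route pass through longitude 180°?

No

Signed shortest Δλ = ((-3.54 − 8.57 + 180) mod 360) − 180 = -12.11°.
Going west by 12.11° from +8.57° reaches -3.54° without touching 180°.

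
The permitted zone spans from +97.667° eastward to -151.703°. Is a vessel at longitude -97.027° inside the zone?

No

Band width going east from +97.667° to -151.703°: ((-151.703 − 97.667) mod 360) = 110.630°.
Offset of -97.027° east of the west edge: ((-97.027 − 97.667) mod 360) = 165.306°.
165.306° > 110.630° ⇒ outside.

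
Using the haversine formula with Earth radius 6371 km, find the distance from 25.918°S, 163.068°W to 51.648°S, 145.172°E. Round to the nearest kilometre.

Δλ = 145.172 − -163.068 = 308.240°; wrapped into (−180°, 180°]: -51.760°.
Δφ = -51.648 − -25.918 = -25.730°.
a = sin²(Δφ/2) + cos φ₁ · cos φ₂ · sin²(Δλ/2) = 0.155902.
c = 2·atan2(√a, √(1−a)) = 0.81180 rad → d = 6371·c ≈ 5171.95 km.

5172 km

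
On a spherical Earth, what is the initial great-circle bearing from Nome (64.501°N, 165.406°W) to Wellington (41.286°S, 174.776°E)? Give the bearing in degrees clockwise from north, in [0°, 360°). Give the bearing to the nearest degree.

195°

Δλ = 174.776 − -165.406 = 340.182°; wrapped into (−180°, 180°]: -19.818°.
θ = atan2( sin Δλ · cos φ₂ , cos φ₁ · sin φ₂ − sin φ₁ · cos φ₂ · cos Δλ )
  = atan2(-0.25476, -0.92211) = -164.556° → normalised to [0°, 360°): 195.444°.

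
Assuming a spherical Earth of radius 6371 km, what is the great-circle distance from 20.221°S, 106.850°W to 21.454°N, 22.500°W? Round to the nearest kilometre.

10265 km

Δλ = -22.500 − -106.850 = 84.350°.
Δφ = 21.454 − -20.221 = 41.675°.
a = sin²(Δφ/2) + cos φ₁ · cos φ₂ · sin²(Δλ/2) = 0.520219.
c = 2·atan2(√a, √(1−a)) = 1.61125 rad → d = 6371·c ≈ 10265.24 km.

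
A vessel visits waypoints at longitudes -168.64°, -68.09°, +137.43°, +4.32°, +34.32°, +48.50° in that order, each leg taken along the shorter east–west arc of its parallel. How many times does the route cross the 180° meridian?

Leg 1: -168.64° → -68.09°, shortest Δλ = 100.55° (east) — does not cross 180°.
Leg 2: -68.09° → +137.43°, shortest Δλ = -154.48° (west) — crosses 180°.
Leg 3: +137.43° → +4.32°, shortest Δλ = -133.11° (west) — does not cross 180°.
Leg 4: +4.32° → +34.32°, shortest Δλ = 30.0° (east) — does not cross 180°.
Leg 5: +34.32° → +48.50°, shortest Δλ = 14.18° (east) — does not cross 180°.
Total crossings: 1.

1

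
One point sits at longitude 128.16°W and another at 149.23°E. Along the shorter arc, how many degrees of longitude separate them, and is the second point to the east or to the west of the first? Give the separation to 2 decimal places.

82.61° west

Raw difference: 149.23 − -128.16 = 277.39°.
Normalise into (−180°, 180°]: 277.39° − 360° = -82.61°.
Negative ⇒ the second point lies to the west; separation 82.61°.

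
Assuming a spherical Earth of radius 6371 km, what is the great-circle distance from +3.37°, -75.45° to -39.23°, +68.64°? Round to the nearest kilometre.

Δλ = 68.64 − -75.45 = 144.09°.
Δφ = -39.23 − 3.37 = -42.60°.
a = sin²(Δφ/2) + cos φ₁ · cos φ₂ · sin²(Δλ/2) = 0.831741.
c = 2·atan2(√a, √(1−a)) = 2.29626 rad → d = 6371·c ≈ 14629.47 km.

14629 km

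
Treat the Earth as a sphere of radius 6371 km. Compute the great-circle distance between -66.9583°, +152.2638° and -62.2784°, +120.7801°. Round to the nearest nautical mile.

847 nmi

Δλ = 120.7801 − 152.2638 = -31.4837°.
Δφ = -62.2784 − -66.9583 = 4.6799°.
a = sin²(Δφ/2) + cos φ₁ · cos φ₂ · sin²(Δλ/2) = 0.015068.
c = 2·atan2(√a, √(1−a)) = 0.24613 rad → d = 6371·c ≈ 1568.08 km ≈ 846.69 nmi.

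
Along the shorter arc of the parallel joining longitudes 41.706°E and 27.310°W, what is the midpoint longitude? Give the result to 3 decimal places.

7.198°E

Signed shortest Δλ from +41.706° to -27.310° is -69.016°.
Midpoint longitude = +41.706° + (-69.016°)/2 = +41.706° − 34.508° = +7.198°.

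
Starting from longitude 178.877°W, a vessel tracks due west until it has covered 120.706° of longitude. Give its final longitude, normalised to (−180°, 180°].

Start at -178.877°; shift −120.706° → -299.583°.
-299.583° lies outside (−180°, 180°]; add 360° → +60.417°.

60.417°E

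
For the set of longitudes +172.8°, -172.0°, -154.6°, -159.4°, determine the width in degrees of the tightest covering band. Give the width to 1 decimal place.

32.6°

Sort the longitudes: -172.0°, -159.4°, -154.6°, +172.8°.
Eastward gaps between consecutive values (wrapping around): 12.6°, 4.8°, 327.4°, 15.2°.
Largest gap = 327.4° ⇒ minimal covering band is its complement: 360° − 327.4° = 32.6°.
Band runs from +172.8° eastward to -154.6°, crossing the antimeridian.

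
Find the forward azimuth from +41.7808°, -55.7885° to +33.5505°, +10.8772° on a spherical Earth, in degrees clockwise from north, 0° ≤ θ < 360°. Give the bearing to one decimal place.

Δλ = 10.8772 − -55.7885 = 66.6657°.
θ = atan2( sin Δλ · cos φ₂ , cos φ₁ · sin φ₂ − sin φ₁ · cos φ₂ · cos Δλ )
  = atan2(0.76523, 0.19218) = 75.902° → normalised to [0°, 360°): 75.902°.

75.9°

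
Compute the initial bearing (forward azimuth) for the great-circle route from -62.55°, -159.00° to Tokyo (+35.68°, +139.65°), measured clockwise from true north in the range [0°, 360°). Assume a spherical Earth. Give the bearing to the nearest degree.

Δλ = 139.65 − -159.00 = 298.65°; wrapped into (−180°, 180°]: -61.35°.
θ = atan2( sin Δλ · cos φ₂ , cos φ₁ · sin φ₂ − sin φ₁ · cos φ₂ · cos Δλ )
  = atan2(-0.71283, 0.61448) = -49.238° → normalised to [0°, 360°): 310.762°.

311°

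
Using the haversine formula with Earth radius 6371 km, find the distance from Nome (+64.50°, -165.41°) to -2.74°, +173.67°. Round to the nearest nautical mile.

Δλ = 173.67 − -165.41 = 339.08°; wrapped into (−180°, 180°]: -20.92°.
Δφ = -2.74 − 64.50 = -67.24°.
a = sin²(Δφ/2) + cos φ₁ · cos φ₂ · sin²(Δλ/2) = 0.320737.
c = 2·atan2(√a, √(1−a)) = 1.20411 rad → d = 6371·c ≈ 7671.38 km ≈ 4142.21 nmi.

4142 nmi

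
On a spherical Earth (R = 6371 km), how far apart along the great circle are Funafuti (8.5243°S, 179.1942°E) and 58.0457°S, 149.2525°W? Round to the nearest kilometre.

6130 km

Δλ = -149.2525 − 179.1942 = -328.4467°; wrapped into (−180°, 180°]: 31.5533°.
Δφ = -58.0457 − -8.5243 = -49.5214°.
a = sin²(Δφ/2) + cos φ₁ · cos φ₂ · sin²(Δλ/2) = 0.214109.
c = 2·atan2(√a, √(1−a)) = 0.96212 rad → d = 6371·c ≈ 6129.67 km.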